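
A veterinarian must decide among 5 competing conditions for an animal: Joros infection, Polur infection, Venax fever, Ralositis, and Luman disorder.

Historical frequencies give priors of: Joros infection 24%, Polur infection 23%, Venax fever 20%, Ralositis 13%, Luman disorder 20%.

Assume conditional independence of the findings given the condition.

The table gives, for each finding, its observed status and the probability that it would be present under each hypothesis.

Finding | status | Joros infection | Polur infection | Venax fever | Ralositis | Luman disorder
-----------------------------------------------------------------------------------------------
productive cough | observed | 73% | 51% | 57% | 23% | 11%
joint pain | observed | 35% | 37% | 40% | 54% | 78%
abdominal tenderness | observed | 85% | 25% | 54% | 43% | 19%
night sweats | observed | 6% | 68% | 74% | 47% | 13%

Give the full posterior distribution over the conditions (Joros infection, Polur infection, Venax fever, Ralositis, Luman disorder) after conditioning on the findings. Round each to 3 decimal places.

0.096, 0.228, 0.562, 0.101, 0.013

Multiply each prior by the joint likelihood of the evidence pattern:
  Joros infection: 0.24 × 0.73 × 0.35 × 0.85 × 0.06 = 0.0031273
  Polur infection: 0.23 × 0.51 × 0.37 × 0.25 × 0.68 = 0.0073782
  Venax fever: 0.20 × 0.57 × 0.40 × 0.54 × 0.74 = 0.018222
  Ralositis: 0.13 × 0.23 × 0.54 × 0.43 × 0.47 = 0.0032631
  Luman disorder: 0.20 × 0.11 × 0.78 × 0.19 × 0.13 = 0.00042385
The unnormalized weights sum to 0.032414.
P(Joros infection | evidence) = 0.0031273 / 0.032414 ≈ 0.096
P(Polur infection | evidence) = 0.0073782 / 0.032414 ≈ 0.228
P(Venax fever | evidence) = 0.018222 / 0.032414 ≈ 0.562
P(Ralositis | evidence) = 0.0032631 / 0.032414 ≈ 0.101
P(Luman disorder | evidence) = 0.00042385 / 0.032414 ≈ 0.013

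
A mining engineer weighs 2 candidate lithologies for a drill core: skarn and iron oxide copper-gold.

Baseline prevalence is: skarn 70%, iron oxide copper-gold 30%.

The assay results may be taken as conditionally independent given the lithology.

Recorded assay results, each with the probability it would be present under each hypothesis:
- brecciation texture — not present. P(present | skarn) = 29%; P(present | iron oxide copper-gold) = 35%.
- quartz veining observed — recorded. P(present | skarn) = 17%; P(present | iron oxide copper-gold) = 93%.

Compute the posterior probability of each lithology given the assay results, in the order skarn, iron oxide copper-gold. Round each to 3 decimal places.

By Bayes' rule with conditional independence, the unnormalized weight for each hypothesis is prior × ∏ likelihoods (using 1 − P(present | H) for each absent assay result):
  skarn: 0.70 × (1 − 0.29) × 0.17 = 0.08449
  iron oxide copper-gold: 0.30 × (1 − 0.35) × 0.93 = 0.18135
Normalizing constant Z = 0.08449 + 0.18135 = 0.26584.
P(skarn | evidence) = 0.08449 / 0.26584 ≈ 0.318
P(iron oxide copper-gold | evidence) = 0.18135 / 0.26584 ≈ 0.682

0.318, 0.682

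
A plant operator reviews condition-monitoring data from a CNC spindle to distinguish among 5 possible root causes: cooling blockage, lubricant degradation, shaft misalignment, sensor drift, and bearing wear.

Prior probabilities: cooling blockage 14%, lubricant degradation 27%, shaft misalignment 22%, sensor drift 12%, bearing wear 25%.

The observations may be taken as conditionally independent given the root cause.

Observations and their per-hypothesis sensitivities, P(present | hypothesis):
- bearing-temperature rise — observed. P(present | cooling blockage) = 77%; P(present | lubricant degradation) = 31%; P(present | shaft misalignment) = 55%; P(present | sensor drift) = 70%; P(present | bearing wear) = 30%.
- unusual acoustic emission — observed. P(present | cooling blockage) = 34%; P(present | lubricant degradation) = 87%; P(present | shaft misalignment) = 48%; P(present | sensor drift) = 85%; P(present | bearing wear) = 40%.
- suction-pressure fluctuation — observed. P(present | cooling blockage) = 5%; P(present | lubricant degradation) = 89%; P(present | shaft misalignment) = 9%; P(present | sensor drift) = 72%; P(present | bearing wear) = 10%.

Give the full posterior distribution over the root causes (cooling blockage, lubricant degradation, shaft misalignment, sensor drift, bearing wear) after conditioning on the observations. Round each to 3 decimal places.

0.015, 0.513, 0.041, 0.407, 0.024

For each hypothesis, the unnormalized posterior weight is prior × product of the observation likelihoods:
  cooling blockage: 0.14 × 0.77 × 0.34 × 0.05 = 0.0018326
  lubricant degradation: 0.27 × 0.31 × 0.87 × 0.89 = 0.064809
  shaft misalignment: 0.22 × 0.55 × 0.48 × 0.09 = 0.0052272
  sensor drift: 0.12 × 0.70 × 0.85 × 0.72 = 0.051408
  bearing wear: 0.25 × 0.30 × 0.40 × 0.10 = 0.003
The unnormalized weights sum to 0.12628.
P(cooling blockage | evidence) = 0.0018326 / 0.12628 ≈ 0.015
P(lubricant degradation | evidence) = 0.064809 / 0.12628 ≈ 0.513
P(shaft misalignment | evidence) = 0.0052272 / 0.12628 ≈ 0.041
P(sensor drift | evidence) = 0.051408 / 0.12628 ≈ 0.407
P(bearing wear | evidence) = 0.003 / 0.12628 ≈ 0.024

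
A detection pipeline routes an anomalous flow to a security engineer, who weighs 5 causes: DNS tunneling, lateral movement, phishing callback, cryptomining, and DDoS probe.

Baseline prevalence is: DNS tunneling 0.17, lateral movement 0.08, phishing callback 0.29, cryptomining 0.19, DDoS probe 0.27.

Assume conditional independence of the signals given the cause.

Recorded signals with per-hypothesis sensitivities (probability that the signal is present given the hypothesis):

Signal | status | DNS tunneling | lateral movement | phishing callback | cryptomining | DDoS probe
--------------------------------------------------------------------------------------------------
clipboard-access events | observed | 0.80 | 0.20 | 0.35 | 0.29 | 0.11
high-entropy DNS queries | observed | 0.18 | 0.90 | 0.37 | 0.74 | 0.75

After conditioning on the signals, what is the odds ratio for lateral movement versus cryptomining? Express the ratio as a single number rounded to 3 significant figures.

0.353

The normalizing constant cancels in an odds ratio, so compute prior × likelihood for the two hypotheses only:
  lateral movement: 0.08 × 0.20 × 0.90 = 0.0144
  cryptomining: 0.19 × 0.29 × 0.74 = 0.040774
Odds(lateral movement : cryptomining) = 0.0144 / 0.040774 ≈ 0.353.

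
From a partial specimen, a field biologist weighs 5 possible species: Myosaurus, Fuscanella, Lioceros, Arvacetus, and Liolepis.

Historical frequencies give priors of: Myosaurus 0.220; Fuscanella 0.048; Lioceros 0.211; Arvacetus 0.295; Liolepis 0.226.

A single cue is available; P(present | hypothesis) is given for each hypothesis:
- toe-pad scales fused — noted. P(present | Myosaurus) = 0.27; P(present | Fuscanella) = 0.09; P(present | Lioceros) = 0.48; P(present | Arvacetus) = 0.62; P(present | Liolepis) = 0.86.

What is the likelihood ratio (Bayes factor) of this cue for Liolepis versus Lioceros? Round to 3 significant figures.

The Bayes factor is the ratio of the two likelihoods.
  Liolepis: 0.86
  Lioceros: 0.48
Bayes factor = 0.86 / 0.48 ≈ 1.79

1.79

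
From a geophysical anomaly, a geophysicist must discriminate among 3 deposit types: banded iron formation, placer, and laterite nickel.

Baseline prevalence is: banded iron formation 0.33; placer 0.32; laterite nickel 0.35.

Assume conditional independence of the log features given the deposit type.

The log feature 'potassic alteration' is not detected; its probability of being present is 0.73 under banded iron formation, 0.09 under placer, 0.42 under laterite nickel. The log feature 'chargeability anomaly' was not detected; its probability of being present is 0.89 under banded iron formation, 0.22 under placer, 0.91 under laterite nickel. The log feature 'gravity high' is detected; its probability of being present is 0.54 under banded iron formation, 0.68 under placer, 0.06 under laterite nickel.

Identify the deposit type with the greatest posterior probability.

placer

Multiply each prior by the joint likelihood of the log feature pattern (using 1 − P(present | H) for each absent log feature):
  banded iron formation: 0.33 × (1 − 0.73) × (1 − 0.89) × 0.54 = 0.0052925
  placer: 0.32 × (1 − 0.09) × (1 − 0.22) × 0.68 = 0.15445
  laterite nickel: 0.35 × (1 − 0.42) × (1 − 0.91) × 0.06 = 0.0010962
Marginal likelihood of the evidence = 0.16084.
P(banded iron formation | evidence) ≈ 0.0052925 / 0.16084 ≈ 0.033
P(placer | evidence) ≈ 0.15445 / 0.16084 ≈ 0.960
P(laterite nickel | evidence) ≈ 0.0010962 / 0.16084 ≈ 0.007
The largest is 0.960, so placer is most probable.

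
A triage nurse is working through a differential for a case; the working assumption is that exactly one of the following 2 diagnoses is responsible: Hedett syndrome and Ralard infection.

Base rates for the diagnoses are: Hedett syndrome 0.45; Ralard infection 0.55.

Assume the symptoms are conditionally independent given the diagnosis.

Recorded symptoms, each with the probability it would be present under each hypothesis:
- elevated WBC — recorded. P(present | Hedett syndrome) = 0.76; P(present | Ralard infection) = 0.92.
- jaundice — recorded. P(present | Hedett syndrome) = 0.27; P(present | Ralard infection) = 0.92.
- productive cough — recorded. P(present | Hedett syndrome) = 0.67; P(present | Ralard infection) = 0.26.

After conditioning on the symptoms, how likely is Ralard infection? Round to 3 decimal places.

0.662

Multiply each prior by the joint likelihood of the symptom pattern:
  Hedett syndrome: 0.45 × 0.76 × 0.27 × 0.67 = 0.061868
  Ralard infection: 0.55 × 0.92 × 0.92 × 0.26 = 0.12104
Marginal likelihood of the evidence = 0.1829.
P(Ralard infection | evidence) = 0.12104 / 0.1829 ≈ 0.662.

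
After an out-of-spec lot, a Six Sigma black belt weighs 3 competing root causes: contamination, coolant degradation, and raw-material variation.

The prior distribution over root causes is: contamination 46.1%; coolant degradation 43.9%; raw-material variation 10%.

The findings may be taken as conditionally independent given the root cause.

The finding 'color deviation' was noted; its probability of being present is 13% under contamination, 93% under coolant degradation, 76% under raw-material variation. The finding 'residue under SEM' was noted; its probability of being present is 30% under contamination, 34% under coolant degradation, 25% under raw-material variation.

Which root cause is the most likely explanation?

Multiply each prior by the joint likelihood of the evidence pattern:
  contamination: 0.461 × 0.13 × 0.30 = 0.017979
  coolant degradation: 0.439 × 0.93 × 0.34 = 0.13881
  raw-material variation: 0.100 × 0.76 × 0.25 = 0.019
Normalizing constant Z = 0.017979 + 0.13881 + 0.019 = 0.17579.
P(contamination | evidence) ≈ 0.017979 / 0.17579 ≈ 0.102
P(coolant degradation | evidence) ≈ 0.13881 / 0.17579 ≈ 0.790
P(raw-material variation | evidence) ≈ 0.019 / 0.17579 ≈ 0.108
The largest is 0.790, so coolant degradation is most probable.

coolant degradation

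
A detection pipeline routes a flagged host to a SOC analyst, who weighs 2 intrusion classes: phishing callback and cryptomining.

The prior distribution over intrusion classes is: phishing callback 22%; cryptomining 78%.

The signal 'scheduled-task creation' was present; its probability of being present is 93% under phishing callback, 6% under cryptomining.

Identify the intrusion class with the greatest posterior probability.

Multiply each prior by the likelihood of the signal:
  phishing callback: 0.22 × 0.93 = 0.2046
  cryptomining: 0.78 × 0.06 = 0.0468
Normalizing constant Z = 0.2046 + 0.0468 = 0.2514.
P(phishing callback | evidence) ≈ 0.2046 / 0.2514 ≈ 0.814
P(cryptomining | evidence) ≈ 0.0468 / 0.2514 ≈ 0.186
The largest is 0.814, so phishing callback is most probable.

phishing callback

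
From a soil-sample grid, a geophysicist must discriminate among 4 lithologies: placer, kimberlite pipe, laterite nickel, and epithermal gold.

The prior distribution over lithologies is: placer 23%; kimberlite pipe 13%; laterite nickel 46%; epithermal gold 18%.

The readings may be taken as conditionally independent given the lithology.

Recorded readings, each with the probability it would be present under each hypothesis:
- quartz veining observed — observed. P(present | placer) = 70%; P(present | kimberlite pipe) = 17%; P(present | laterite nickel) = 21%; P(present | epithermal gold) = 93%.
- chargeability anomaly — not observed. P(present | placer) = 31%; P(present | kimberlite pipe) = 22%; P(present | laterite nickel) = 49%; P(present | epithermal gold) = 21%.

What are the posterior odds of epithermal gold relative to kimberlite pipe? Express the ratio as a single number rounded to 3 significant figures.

Unnormalized posterior weight (prior times the reading likelihoods) for each of the two hypotheses (using 1 − P(present | H) for each absent reading):
  epithermal gold: 0.18 × 0.93 × (1 − 0.21) = 0.13225
  kimberlite pipe: 0.13 × 0.17 × (1 − 0.22) = 0.017238
Odds(epithermal gold : kimberlite pipe) = 0.13225 / 0.017238 ≈ 7.67.

7.67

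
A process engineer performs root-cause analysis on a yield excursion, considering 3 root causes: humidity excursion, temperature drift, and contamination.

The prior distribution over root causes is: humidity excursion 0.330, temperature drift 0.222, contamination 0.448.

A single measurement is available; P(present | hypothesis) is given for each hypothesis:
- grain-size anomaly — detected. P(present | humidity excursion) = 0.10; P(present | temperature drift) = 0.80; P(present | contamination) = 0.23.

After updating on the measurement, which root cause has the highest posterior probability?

For each hypothesis, the unnormalized posterior weight is prior × likelihood:
  humidity excursion: 0.330 × 0.10 = 0.033
  temperature drift: 0.222 × 0.80 = 0.1776
  contamination: 0.448 × 0.23 = 0.10304
Marginal likelihood of the evidence = 0.31364.
P(humidity excursion | evidence) ≈ 0.033 / 0.31364 ≈ 0.105
P(temperature drift | evidence) ≈ 0.1776 / 0.31364 ≈ 0.566
P(contamination | evidence) ≈ 0.10304 / 0.31364 ≈ 0.329
The largest is 0.566, so temperature drift is most probable.

temperature drift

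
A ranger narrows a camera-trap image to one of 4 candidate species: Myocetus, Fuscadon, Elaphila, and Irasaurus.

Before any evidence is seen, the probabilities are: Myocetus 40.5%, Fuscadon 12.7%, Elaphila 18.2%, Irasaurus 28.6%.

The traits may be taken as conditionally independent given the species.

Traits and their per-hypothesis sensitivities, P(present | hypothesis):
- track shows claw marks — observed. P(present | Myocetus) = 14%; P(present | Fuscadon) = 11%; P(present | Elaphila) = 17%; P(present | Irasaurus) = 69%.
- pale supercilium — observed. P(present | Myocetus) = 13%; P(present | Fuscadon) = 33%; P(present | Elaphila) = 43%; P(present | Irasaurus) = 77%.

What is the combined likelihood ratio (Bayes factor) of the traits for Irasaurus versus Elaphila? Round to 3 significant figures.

7.27

Take the product of per-trait likelihoods under each hypothesis, then divide.
  Irasaurus: 0.69 × 0.77 = 0.5313
  Elaphila: 0.17 × 0.43 = 0.0731
Bayes factor = 0.5313 / 0.0731 ≈ 7.27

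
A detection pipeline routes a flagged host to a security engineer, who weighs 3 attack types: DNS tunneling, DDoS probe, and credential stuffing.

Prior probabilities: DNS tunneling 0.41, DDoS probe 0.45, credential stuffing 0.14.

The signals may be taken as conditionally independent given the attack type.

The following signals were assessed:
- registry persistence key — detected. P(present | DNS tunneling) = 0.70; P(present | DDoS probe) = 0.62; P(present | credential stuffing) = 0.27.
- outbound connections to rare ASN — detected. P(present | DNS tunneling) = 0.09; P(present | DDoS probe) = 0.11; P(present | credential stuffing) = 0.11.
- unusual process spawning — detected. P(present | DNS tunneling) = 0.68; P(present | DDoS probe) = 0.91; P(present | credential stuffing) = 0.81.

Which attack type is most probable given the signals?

By Bayes' rule with conditional independence, the unnormalized weight for each hypothesis is prior × ∏ likelihoods:
  DNS tunneling: 0.41 × 0.70 × 0.09 × 0.68 = 0.017564
  DDoS probe: 0.45 × 0.62 × 0.11 × 0.91 = 0.027928
  credential stuffing: 0.14 × 0.27 × 0.11 × 0.81 = 0.003368
Normalizing constant Z = 0.017564 + 0.027928 + 0.003368 = 0.04886.
P(DNS tunneling | evidence) ≈ 0.017564 / 0.04886 ≈ 0.359
P(DDoS probe | evidence) ≈ 0.027928 / 0.04886 ≈ 0.572
P(credential stuffing | evidence) ≈ 0.003368 / 0.04886 ≈ 0.069
The largest is 0.572, so DDoS probe is most probable.

DDoS probe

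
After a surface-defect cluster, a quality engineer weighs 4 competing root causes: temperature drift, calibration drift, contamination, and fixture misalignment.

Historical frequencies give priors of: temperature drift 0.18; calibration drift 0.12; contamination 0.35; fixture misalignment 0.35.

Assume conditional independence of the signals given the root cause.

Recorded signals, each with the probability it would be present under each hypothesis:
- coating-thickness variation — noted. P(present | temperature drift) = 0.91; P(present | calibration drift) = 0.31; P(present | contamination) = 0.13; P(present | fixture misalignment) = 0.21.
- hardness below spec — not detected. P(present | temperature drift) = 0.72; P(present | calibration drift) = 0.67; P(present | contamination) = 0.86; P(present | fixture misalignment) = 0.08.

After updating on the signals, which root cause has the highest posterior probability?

Multiply each prior by the joint likelihood of the signal pattern (using 1 − P(present | H) for each absent signal):
  temperature drift: 0.18 × 0.91 × (1 − 0.72) = 0.045864
  calibration drift: 0.12 × 0.31 × (1 − 0.67) = 0.012276
  contamination: 0.35 × 0.13 × (1 − 0.86) = 0.00637
  fixture misalignment: 0.35 × 0.21 × (1 − 0.08) = 0.06762
Normalizing constant Z = 0.045864 + 0.012276 + 0.00637 + 0.06762 = 0.13213.
P(temperature drift | evidence) ≈ 0.045864 / 0.13213 ≈ 0.347
P(calibration drift | evidence) ≈ 0.012276 / 0.13213 ≈ 0.093
P(contamination | evidence) ≈ 0.00637 / 0.13213 ≈ 0.048
P(fixture misalignment | evidence) ≈ 0.06762 / 0.13213 ≈ 0.512
The largest is 0.512, so fixture misalignment is most probable.

fixture misalignment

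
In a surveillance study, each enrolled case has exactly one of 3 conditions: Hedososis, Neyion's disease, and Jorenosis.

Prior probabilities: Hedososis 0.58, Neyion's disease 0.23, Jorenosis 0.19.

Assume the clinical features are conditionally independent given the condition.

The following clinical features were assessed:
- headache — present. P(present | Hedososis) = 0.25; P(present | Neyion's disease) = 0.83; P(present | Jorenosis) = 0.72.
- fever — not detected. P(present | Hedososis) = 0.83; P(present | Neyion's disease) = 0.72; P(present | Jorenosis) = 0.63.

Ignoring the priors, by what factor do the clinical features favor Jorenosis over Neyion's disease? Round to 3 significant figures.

Joint likelihood of the clinical feature pattern under each hypothesis (using 1 − P(present | H) for each absent clinical feature):
  Jorenosis: 0.72 × (1 − 0.63) = 0.2664
  Neyion's disease: 0.83 × (1 − 0.72) = 0.2324
Bayes factor = 0.2664 / 0.2324 ≈ 1.15

1.15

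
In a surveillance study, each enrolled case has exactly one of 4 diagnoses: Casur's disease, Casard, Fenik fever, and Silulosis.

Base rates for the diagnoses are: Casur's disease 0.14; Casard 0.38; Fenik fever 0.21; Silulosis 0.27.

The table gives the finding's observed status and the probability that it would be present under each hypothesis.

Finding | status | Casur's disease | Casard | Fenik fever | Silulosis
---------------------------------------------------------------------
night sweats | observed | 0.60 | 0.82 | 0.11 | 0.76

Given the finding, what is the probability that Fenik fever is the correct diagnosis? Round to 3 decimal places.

By Bayes' rule, the unnormalized weight for each hypothesis is prior × likelihood:
  Casur's disease: 0.14 × 0.60 = 0.084
  Casard: 0.38 × 0.82 = 0.3116
  Fenik fever: 0.21 × 0.11 = 0.0231
  Silulosis: 0.27 × 0.76 = 0.2052
Normalizing constant Z = 0.084 + 0.3116 + 0.0231 + 0.2052 = 0.6239.
P(Fenik fever | evidence) = 0.0231 / 0.6239 ≈ 0.037.

0.037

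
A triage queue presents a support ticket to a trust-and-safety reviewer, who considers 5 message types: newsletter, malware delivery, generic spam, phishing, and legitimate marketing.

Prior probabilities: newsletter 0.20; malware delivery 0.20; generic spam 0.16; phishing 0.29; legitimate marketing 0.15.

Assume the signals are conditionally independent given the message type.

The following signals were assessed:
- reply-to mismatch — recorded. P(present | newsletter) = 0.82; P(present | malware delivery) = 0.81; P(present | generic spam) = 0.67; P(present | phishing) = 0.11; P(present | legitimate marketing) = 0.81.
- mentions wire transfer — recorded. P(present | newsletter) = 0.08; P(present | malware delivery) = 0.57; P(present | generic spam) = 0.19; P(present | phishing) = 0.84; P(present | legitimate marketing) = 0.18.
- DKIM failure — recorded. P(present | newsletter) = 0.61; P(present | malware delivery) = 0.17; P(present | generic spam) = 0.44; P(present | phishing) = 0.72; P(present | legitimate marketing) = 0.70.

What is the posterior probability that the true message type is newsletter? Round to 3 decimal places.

0.119

For each hypothesis, the unnormalized posterior weight is prior × product of the signal likelihoods:
  newsletter: 0.20 × 0.82 × 0.08 × 0.61 = 0.0080032
  malware delivery: 0.20 × 0.81 × 0.57 × 0.17 = 0.015698
  generic spam: 0.16 × 0.67 × 0.19 × 0.44 = 0.0089619
  phishing: 0.29 × 0.11 × 0.84 × 0.72 = 0.019293
  legitimate marketing: 0.15 × 0.81 × 0.18 × 0.70 = 0.015309
Marginal likelihood of the evidence = 0.067265.
P(newsletter | evidence) = 0.0080032 / 0.067265 ≈ 0.119.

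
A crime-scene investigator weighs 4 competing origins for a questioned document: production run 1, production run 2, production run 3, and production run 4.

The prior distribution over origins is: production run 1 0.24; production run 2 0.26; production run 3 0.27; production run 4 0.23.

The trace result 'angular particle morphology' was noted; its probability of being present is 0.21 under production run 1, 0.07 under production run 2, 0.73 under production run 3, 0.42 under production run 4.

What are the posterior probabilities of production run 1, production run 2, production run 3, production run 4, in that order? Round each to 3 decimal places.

0.139, 0.050, 0.544, 0.267

Multiply each prior by the likelihood of the trace result:
  production run 1: 0.24 × 0.21 = 0.0504
  production run 2: 0.26 × 0.07 = 0.0182
  production run 3: 0.27 × 0.73 = 0.1971
  production run 4: 0.23 × 0.42 = 0.0966
Normalizing constant Z = 0.0504 + 0.0182 + 0.1971 + 0.0966 = 0.3623.
P(production run 1 | evidence) = 0.0504 / 0.3623 ≈ 0.139
P(production run 2 | evidence) = 0.0182 / 0.3623 ≈ 0.050
P(production run 3 | evidence) = 0.1971 / 0.3623 ≈ 0.544
P(production run 4 | evidence) = 0.0966 / 0.3623 ≈ 0.267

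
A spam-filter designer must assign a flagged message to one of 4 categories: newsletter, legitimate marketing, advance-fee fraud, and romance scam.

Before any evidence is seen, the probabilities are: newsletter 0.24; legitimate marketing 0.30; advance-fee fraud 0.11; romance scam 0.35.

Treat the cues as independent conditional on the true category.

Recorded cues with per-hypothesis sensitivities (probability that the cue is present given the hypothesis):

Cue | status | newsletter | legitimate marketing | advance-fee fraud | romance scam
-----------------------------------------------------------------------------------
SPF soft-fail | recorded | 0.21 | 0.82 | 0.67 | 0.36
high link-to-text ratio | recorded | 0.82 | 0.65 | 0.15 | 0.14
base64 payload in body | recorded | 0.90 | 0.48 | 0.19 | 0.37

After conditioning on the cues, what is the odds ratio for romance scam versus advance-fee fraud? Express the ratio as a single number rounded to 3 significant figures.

Unnormalized posterior weight (prior times the cue likelihoods) for each of the two hypotheses:
  romance scam: 0.35 × 0.36 × 0.14 × 0.37 = 0.0065268
  advance-fee fraud: 0.11 × 0.67 × 0.15 × 0.19 = 0.0021005
Odds(romance scam : advance-fee fraud) = 0.0065268 / 0.0021005 ≈ 3.11.

3.11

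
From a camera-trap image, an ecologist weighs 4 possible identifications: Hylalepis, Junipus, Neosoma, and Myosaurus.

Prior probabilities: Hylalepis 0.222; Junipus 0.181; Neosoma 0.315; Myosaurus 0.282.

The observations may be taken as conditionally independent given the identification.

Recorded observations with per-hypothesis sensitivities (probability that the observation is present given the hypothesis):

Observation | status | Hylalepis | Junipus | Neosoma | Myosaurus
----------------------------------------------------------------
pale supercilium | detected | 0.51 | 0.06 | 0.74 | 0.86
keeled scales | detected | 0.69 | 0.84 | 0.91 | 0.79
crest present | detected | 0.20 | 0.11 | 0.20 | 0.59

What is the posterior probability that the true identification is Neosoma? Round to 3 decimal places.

For each hypothesis, the unnormalized posterior weight is prior × product of the observation likelihoods:
  Hylalepis: 0.222 × 0.51 × 0.69 × 0.20 = 0.015624
  Junipus: 0.181 × 0.06 × 0.84 × 0.11 = 0.0010035
  Neosoma: 0.315 × 0.74 × 0.91 × 0.20 = 0.042424
  Myosaurus: 0.282 × 0.86 × 0.79 × 0.59 = 0.11304
Marginal likelihood of the evidence = 0.17209.
P(Neosoma | evidence) = 0.042424 / 0.17209 ≈ 0.247.

0.247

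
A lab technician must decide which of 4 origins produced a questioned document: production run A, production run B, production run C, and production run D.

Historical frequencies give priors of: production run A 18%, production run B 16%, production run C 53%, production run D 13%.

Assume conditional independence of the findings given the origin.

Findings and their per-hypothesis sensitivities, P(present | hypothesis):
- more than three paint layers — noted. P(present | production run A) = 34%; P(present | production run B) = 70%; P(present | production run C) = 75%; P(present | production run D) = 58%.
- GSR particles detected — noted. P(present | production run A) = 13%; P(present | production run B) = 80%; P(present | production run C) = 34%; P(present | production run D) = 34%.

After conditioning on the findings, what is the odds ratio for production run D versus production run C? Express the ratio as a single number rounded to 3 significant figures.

0.190

The normalizing constant cancels in an odds ratio, so compute prior × likelihood for the two hypotheses only:
  production run D: 0.13 × 0.58 × 0.34 = 0.025636
  production run C: 0.53 × 0.75 × 0.34 = 0.13515
Odds(production run D : production run C) = 0.025636 / 0.13515 ≈ 0.190.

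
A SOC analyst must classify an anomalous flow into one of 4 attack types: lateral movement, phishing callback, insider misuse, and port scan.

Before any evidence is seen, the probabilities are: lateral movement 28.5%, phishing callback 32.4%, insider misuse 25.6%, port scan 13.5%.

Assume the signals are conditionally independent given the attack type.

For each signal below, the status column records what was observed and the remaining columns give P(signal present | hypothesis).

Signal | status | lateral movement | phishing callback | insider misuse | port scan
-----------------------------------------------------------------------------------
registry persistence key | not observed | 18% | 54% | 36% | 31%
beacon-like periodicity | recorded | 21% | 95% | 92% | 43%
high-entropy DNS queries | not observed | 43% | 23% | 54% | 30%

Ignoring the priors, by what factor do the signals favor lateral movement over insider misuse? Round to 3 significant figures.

The Bayes factor is the ratio of the joint likelihoods of the signal pattern under the two hypotheses (using 1 − P(present | H) for each absent signal).
  lateral movement: (1 − 0.18) × 0.21 × (1 − 0.43) = 0.098154
  insider misuse: (1 − 0.36) × 0.92 × (1 − 0.54) = 0.27085
Bayes factor = 0.098154 / 0.27085 ≈ 0.362

0.362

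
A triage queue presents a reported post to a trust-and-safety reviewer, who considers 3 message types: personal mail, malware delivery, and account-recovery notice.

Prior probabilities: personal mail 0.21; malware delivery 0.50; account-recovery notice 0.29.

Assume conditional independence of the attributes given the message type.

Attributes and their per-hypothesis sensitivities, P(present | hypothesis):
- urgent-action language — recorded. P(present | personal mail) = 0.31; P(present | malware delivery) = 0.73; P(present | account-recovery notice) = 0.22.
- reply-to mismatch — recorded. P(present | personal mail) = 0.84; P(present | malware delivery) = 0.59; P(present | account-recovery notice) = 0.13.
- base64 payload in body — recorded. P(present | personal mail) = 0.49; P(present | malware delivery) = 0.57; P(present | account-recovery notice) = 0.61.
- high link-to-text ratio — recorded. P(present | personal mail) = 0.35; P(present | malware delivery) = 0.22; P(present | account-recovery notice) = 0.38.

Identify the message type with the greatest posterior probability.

By Bayes' rule with conditional independence, the unnormalized weight for each hypothesis is prior × ∏ likelihoods:
  personal mail: 0.21 × 0.31 × 0.84 × 0.49 × 0.35 = 0.0093783
  malware delivery: 0.50 × 0.73 × 0.59 × 0.57 × 0.22 = 0.027005
  account-recovery notice: 0.29 × 0.22 × 0.13 × 0.61 × 0.38 = 0.0019225
Marginal likelihood of the evidence = 0.038306.
P(personal mail | evidence) ≈ 0.0093783 / 0.038306 ≈ 0.245
P(malware delivery | evidence) ≈ 0.027005 / 0.038306 ≈ 0.705
P(account-recovery notice | evidence) ≈ 0.0019225 / 0.038306 ≈ 0.050
The largest is 0.705, so malware delivery is most probable.

malware delivery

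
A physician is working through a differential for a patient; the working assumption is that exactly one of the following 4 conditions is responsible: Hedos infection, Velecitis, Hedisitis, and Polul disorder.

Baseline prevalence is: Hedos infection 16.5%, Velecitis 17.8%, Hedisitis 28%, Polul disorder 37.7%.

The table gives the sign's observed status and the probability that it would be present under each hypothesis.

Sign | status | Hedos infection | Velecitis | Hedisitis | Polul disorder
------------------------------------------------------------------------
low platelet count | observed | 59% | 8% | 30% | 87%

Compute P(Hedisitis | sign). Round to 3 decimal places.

0.160

By Bayes' rule, the unnormalized weight for each hypothesis is prior × likelihood:
  Hedos infection: 0.165 × 0.59 = 0.09735
  Velecitis: 0.178 × 0.08 = 0.01424
  Hedisitis: 0.280 × 0.30 = 0.084
  Polul disorder: 0.377 × 0.87 = 0.32799
Marginal likelihood of the evidence = 0.52358.
P(Hedisitis | evidence) = 0.084 / 0.52358 ≈ 0.160.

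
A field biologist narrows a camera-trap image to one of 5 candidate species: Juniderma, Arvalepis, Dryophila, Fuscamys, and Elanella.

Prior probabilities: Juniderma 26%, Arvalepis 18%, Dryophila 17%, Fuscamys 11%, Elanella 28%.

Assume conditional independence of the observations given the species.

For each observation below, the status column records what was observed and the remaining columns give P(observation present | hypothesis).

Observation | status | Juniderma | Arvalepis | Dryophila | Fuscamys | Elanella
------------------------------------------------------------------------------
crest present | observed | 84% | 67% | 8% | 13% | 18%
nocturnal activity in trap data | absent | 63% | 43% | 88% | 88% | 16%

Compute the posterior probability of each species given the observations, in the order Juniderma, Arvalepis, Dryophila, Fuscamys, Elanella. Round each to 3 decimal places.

For each hypothesis, the unnormalized posterior weight is prior × product of the observation likelihoods (using 1 − P(present | H) for each absent observation):
  Juniderma: 0.26 × 0.84 × (1 − 0.63) = 0.080808
  Arvalepis: 0.18 × 0.67 × (1 − 0.43) = 0.068742
  Dryophila: 0.17 × 0.08 × (1 − 0.88) = 0.001632
  Fuscamys: 0.11 × 0.13 × (1 − 0.88) = 0.001716
  Elanella: 0.28 × 0.18 × (1 − 0.16) = 0.042336
The unnormalized weights sum to 0.19523.
P(Juniderma | evidence) = 0.080808 / 0.19523 ≈ 0.414
P(Arvalepis | evidence) = 0.068742 / 0.19523 ≈ 0.352
P(Dryophila | evidence) = 0.001632 / 0.19523 ≈ 0.008
P(Fuscamys | evidence) = 0.001716 / 0.19523 ≈ 0.009
P(Elanella | evidence) = 0.042336 / 0.19523 ≈ 0.217

0.414, 0.352, 0.008, 0.009, 0.217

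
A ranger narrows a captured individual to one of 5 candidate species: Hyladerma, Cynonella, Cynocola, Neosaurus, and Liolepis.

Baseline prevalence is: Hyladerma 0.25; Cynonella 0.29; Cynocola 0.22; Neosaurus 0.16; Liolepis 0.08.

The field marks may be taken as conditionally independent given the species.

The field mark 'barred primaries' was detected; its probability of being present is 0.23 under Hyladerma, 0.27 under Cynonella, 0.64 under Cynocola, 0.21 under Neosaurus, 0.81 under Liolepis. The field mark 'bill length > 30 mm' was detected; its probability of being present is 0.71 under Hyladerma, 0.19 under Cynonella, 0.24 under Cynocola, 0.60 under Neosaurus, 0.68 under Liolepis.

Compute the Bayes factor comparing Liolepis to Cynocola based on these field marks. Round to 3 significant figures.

3.59

The Bayes factor is the ratio of the joint likelihoods of the field mark pattern under the two hypotheses.
  Liolepis: 0.81 × 0.68 = 0.5508
  Cynocola: 0.64 × 0.24 = 0.1536
Bayes factor = 0.5508 / 0.1536 ≈ 3.59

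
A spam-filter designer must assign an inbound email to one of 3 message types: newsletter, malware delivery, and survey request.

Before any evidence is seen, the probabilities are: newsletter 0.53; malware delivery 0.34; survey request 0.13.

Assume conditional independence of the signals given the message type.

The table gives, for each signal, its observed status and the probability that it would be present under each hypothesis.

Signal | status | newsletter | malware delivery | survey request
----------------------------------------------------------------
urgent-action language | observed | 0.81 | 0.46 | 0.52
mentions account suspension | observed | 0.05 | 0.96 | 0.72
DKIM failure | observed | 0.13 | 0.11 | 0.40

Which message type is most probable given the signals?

survey request

Multiply each prior by the joint likelihood of the signal pattern:
  newsletter: 0.53 × 0.81 × 0.05 × 0.13 = 0.0027905
  malware delivery: 0.34 × 0.46 × 0.96 × 0.11 = 0.016516
  survey request: 0.13 × 0.52 × 0.72 × 0.40 = 0.019469
Marginal likelihood of the evidence = 0.038775.
P(newsletter | evidence) ≈ 0.0027905 / 0.038775 ≈ 0.072
P(malware delivery | evidence) ≈ 0.016516 / 0.038775 ≈ 0.426
P(survey request | evidence) ≈ 0.019469 / 0.038775 ≈ 0.502
The largest is 0.502, so survey request is most probable.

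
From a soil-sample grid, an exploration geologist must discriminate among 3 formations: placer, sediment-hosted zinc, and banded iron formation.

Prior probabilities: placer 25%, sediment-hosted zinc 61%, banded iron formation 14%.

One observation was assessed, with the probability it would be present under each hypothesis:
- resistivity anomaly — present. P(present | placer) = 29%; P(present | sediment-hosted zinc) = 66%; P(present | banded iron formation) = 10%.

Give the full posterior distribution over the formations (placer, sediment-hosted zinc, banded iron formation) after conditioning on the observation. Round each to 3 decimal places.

0.148, 0.823, 0.029

For each hypothesis, the unnormalized posterior weight is prior × likelihood:
  placer: 0.25 × 0.29 = 0.0725
  sediment-hosted zinc: 0.61 × 0.66 = 0.4026
  banded iron formation: 0.14 × 0.10 = 0.014
The unnormalized weights sum to 0.4891.
P(placer | evidence) = 0.0725 / 0.4891 ≈ 0.148
P(sediment-hosted zinc | evidence) = 0.4026 / 0.4891 ≈ 0.823
P(banded iron formation | evidence) = 0.014 / 0.4891 ≈ 0.029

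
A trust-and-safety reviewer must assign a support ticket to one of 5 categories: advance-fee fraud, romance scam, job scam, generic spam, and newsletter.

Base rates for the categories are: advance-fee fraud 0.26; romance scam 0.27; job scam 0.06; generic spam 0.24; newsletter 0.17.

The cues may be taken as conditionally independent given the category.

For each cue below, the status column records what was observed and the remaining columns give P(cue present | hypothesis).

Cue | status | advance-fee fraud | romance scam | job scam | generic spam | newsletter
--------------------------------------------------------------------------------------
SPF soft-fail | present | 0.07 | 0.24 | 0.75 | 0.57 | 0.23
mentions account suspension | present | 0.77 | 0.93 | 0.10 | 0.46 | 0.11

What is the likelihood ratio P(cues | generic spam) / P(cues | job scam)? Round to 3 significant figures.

3.50

Take the product of per-cue likelihoods under each hypothesis, then divide.
  generic spam: 0.57 × 0.46 = 0.2622
  job scam: 0.75 × 0.10 = 0.075
Bayes factor = 0.2622 / 0.075 ≈ 3.50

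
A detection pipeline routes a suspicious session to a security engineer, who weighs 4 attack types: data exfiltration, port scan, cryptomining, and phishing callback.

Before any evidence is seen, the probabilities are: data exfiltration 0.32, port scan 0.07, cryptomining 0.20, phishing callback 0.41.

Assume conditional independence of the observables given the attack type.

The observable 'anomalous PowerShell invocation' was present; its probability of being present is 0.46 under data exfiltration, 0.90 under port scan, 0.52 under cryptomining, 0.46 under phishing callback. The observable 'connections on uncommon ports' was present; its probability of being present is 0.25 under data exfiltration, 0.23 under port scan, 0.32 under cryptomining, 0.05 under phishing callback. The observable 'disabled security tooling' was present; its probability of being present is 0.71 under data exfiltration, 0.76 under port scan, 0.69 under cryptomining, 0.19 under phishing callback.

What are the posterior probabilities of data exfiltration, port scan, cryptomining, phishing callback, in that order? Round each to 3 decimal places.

For each hypothesis, the unnormalized posterior weight is prior × product of the observable likelihoods:
  data exfiltration: 0.32 × 0.46 × 0.25 × 0.71 = 0.026128
  port scan: 0.07 × 0.90 × 0.23 × 0.76 = 0.011012
  cryptomining: 0.20 × 0.52 × 0.32 × 0.69 = 0.022963
  phishing callback: 0.41 × 0.46 × 0.05 × 0.19 = 0.0017917
Marginal likelihood of the evidence = 0.061895.
P(data exfiltration | evidence) = 0.026128 / 0.061895 ≈ 0.422
P(port scan | evidence) = 0.011012 / 0.061895 ≈ 0.178
P(cryptomining | evidence) = 0.022963 / 0.061895 ≈ 0.371
P(phishing callback | evidence) = 0.0017917 / 0.061895 ≈ 0.029

0.422, 0.178, 0.371, 0.029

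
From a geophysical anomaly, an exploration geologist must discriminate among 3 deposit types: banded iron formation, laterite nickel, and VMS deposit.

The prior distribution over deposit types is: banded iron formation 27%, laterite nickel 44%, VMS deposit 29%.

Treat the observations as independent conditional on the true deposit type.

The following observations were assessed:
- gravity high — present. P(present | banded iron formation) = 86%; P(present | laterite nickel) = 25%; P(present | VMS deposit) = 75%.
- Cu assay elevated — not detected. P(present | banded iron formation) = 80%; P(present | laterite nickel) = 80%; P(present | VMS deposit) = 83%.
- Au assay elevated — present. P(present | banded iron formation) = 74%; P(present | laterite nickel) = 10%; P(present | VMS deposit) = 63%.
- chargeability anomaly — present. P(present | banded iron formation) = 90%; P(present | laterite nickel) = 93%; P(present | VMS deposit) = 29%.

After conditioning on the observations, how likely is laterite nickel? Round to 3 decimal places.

0.051

For each hypothesis, the unnormalized posterior weight is prior × product of the observation likelihoods (using 1 − P(present | H) for each absent observation):
  banded iron formation: 0.27 × 0.86 × (1 − 0.80) × 0.74 × 0.90 = 0.030929
  laterite nickel: 0.44 × 0.25 × (1 − 0.80) × 0.10 × 0.93 = 0.002046
  VMS deposit: 0.29 × 0.75 × (1 − 0.83) × 0.63 × 0.29 = 0.0067553
Marginal likelihood of the evidence = 0.03973.
P(laterite nickel | evidence) = 0.002046 / 0.03973 ≈ 0.051.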